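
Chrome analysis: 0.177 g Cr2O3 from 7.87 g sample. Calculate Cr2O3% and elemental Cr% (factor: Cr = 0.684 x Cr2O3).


Cr2O3 = 2.25%
Cr = 1.54%


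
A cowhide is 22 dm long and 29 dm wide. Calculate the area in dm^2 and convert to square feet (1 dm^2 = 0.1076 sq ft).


638 dm^2
68.65 sq ft

Area = 22 x 29 = 638 dm^2
Conversion: 638 x 0.1076 = 68.65 sq ft


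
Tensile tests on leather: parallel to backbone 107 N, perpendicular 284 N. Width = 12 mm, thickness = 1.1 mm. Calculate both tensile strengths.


Area = 12 x 1.1 = 13.2 mm^2
TS (parallel) = 107 / 13.2 = 8.11 N/mm^2
TS (perpendicular) = 284 / 13.2 = 21.52 N/mm^2


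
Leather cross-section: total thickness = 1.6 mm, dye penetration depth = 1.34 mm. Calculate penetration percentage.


83.8%

Penetration% = 1.34 / 1.6 x 100
Penetration = 83.8%


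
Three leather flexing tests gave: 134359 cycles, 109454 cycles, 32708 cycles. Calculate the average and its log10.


Average = (134359 + 109454 + 32708) / 3 = 92174 cycles
log10(92174) = 4.96


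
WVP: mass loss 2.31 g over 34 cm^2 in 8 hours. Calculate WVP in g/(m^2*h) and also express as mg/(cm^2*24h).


WVP = 84.93 g/(m^2*h)
Daily rate = 203.82 mg/(cm^2*24h)


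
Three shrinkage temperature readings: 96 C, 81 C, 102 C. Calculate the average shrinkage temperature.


Average = (96 + 81 + 102) / 3
Average = 279 / 3 = 93.0 C


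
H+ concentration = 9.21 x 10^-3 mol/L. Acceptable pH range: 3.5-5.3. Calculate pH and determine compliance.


pH = 2.04
Compliant: No

pH = -log10(9.21 x 10^-3) = 2.04
Range: 3.5 to 5.3
Compliant: No


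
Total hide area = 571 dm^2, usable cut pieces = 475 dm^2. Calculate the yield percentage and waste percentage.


Yield = 83.2%
Waste = 16.8%

Yield = 475 / 571 x 100 = 83.2%
Waste = 571 - 475 = 96 dm^2
Waste% = 100 - 83.2 = 16.8%


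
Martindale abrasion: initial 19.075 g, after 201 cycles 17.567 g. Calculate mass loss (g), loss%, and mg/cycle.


Loss = 19.075 - 17.567 = 1.508 g
Loss% = 1.508 / 19.075 x 100 = 7.91%
Rate = 1.508 / 201 x 1000 = 7.502 mg/cycle


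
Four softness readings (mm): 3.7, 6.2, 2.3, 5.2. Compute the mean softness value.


4.35 mm

Sum = 3.7 + 6.2 + 2.3 + 5.2
Mean = 17.4 / 4 = 4.35 mm


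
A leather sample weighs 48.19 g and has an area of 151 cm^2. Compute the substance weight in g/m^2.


Substance weight = mass / area x 10000
SW = 48.19 / 151 x 10000
SW = 3191.4 g/m^2


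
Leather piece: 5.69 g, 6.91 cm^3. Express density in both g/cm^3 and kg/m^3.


0.823 g/cm^3
823 kg/m^3

Density = 5.69 / 6.91 = 0.823 g/cm^3
Convert: 0.823 x 1000 = 823 kg/m^3


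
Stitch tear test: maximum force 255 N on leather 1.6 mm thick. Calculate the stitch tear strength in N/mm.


Stitch tear strength = force / thickness
STS = 255 / 1.6 = 159.4 N/mm


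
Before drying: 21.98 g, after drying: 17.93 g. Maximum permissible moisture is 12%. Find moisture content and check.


MC = (21.98 - 17.93) / 21.98 x 100 = 18.4%
Maximum: 12%
Acceptable: No


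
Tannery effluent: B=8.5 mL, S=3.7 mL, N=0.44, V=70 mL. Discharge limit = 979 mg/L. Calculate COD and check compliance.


COD = 241.4 mg/L
Compliant: Yes


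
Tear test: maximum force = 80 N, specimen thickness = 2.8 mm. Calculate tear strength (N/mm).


Tear strength = force / thickness
Tear = 80 / 2.8 = 28.6 N/mm


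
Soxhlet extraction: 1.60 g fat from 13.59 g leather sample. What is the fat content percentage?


Fat content = 1.60 / 13.59 x 100
Fat = 11.8%


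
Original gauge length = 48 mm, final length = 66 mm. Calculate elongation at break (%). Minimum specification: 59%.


Elongation = 37.5%
Meets spec: No

Extension = 66 - 48 = 18 mm
Elongation = 18 / 48 x 100 = 37.5%
Minimum required: 59%
Meets specification: No


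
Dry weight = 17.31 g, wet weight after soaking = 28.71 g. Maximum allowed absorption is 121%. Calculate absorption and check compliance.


WA = (28.71 - 17.31) / 17.31 x 100 = 65.9%
Maximum allowed: 121%
Compliant: Yes


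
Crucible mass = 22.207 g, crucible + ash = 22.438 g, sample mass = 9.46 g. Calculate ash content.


Ash mass = 22.438 - 22.207 = 0.231 g
Ash% = 0.231 / 9.46 x 100 = 2.44%


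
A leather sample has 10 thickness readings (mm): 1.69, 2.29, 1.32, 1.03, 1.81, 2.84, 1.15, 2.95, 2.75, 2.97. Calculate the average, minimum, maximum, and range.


Average = 2.08 mm
Min = 1.03 mm
Max = 2.97 mm
Range = 1.94 mm


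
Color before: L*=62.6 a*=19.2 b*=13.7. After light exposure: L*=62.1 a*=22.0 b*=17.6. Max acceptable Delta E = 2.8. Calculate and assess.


Delta E = 4.83
Passes: No


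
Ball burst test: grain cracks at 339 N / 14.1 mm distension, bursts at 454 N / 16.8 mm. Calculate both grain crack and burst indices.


Crack index = 24.0 N/mm
Burst index = 27.0 N/mm


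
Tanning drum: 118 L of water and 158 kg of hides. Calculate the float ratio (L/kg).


Float ratio = water / hide weight
Ratio = 118 / 158 = 0.7


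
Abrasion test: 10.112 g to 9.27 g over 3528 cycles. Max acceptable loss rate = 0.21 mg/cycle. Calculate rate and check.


Loss = 10.112 - 9.27 = 0.842 g
Rate = 0.842 g / 3528 cycles x 1000 = 0.239 mg/cycle
Max = 0.21 mg/cycle
Passes: No


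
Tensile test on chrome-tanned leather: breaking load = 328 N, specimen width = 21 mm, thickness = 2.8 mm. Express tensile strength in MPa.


5.58 MPa

Cross-section = 21 x 2.8 = 58.8 mm^2
TS = 328 / 58.8 = 5.58 MPa
(1 N/mm^2 = 1 MPa)


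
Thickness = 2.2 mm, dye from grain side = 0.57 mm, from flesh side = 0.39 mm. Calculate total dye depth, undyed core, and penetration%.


Total dyed = 0.57 + 0.39 = 0.96 mm
Undyed core = 2.2 - 0.96 = 1.24 mm
Penetration = 0.96 / 2.2 x 100 = 43.6%


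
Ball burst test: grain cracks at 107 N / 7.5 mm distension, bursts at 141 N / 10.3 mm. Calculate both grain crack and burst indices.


Crack index = 14.3 N/mm
Burst index = 13.7 N/mm


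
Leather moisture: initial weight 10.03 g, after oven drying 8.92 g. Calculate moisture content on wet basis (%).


11.1%

Moisture = 10.03 - 8.92 = 1.11 g
MC = 1.11 / 10.03 x 100 = 11.1%


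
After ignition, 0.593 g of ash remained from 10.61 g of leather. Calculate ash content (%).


Ash% = 0.593 / 10.61 x 100
Ash% = 5.59%


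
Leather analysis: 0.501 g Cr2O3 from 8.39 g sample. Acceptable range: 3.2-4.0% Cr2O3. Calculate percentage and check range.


Cr2O3% = 0.501 / 8.39 x 100 = 5.97%
Acceptable range: 3.2 to 4.0%
Within range: No


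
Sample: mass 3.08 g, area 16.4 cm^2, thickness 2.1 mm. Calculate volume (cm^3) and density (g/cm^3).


Volume = 3.444 cm^3
Density = 0.894 g/cm^3


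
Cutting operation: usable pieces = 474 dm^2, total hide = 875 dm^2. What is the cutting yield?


Yield = usable / total x 100
Yield = 474 / 875 x 100 = 54.2%


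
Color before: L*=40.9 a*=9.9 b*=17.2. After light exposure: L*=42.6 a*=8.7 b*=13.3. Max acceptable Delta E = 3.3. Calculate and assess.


dL = 1.7, da = -1.2, db = -3.9
dE = sqrt((1.7)^2 + (-1.2)^2 + (-3.9)^2) = 4.42
Max = 3.3
Passes: No


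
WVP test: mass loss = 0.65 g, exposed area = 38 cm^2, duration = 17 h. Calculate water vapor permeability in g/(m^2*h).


10.06 g/(m^2*h)


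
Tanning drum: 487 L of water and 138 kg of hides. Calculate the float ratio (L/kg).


3.5


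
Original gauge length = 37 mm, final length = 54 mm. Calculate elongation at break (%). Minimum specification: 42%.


Elongation = 45.9%
Meets spec: Yes


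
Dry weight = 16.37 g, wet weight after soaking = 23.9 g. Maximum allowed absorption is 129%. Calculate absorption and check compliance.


Absorption = 46.0%
Compliant: Yes


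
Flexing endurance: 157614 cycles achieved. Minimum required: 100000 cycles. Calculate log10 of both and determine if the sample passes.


log10(157614) = 5.20
log10(100000) = 5.00
Passes: Yes


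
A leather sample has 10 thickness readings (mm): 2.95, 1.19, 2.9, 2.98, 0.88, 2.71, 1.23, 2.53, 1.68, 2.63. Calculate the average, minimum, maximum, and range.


Average = 2.17 mm
Min = 0.88 mm
Max = 2.98 mm
Range = 2.10 mm


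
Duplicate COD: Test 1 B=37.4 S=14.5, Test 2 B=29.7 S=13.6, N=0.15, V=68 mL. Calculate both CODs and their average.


COD1 = 404.1 mg/L
COD2 = 284.1 mg/L
Average = 344.1 mg/L

COD1 = (37.4 - 14.5) x 0.15 x 8000 / 68 = 404.1 mg/L
COD2 = (29.7 - 13.6) x 0.15 x 8000 / 68 = 284.1 mg/L
Average = (404.1 + 284.1) / 2 = 344.1 mg/L


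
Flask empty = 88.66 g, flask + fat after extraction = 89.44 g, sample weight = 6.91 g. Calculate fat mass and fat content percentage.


Fat mass = 0.78 g
Fat content = 11.3%

Fat mass = 89.44 - 88.66 = 0.78 g
Fat% = 0.78 / 6.91 x 100 = 11.3%


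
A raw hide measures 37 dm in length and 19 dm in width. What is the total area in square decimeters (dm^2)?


703 dm^2


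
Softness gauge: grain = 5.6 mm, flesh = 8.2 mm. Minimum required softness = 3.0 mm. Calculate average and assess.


Average = (5.6 + 8.2) / 2 = 6.90 mm
Minimum = 3.0 mm
Meets requirement: Yes


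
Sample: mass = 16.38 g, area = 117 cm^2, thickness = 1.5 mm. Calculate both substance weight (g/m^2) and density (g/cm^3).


SW = 16.38 / 117 x 10000 = 1400.0 g/m^2
Volume = 117 x 1.5 / 10 = 17.55 cm^3
Density = 16.38 / 17.55 = 0.933 g/cm^3


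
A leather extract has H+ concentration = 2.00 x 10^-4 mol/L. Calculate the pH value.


pH = -log10[H+]
pH = -log10(2.00 x 10^-4) = 3.70


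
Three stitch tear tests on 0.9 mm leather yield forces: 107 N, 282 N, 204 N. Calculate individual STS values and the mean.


STS1 = 107 / 0.9 = 118.9 N/mm
STS2 = 282 / 0.9 = 313.3 N/mm
STS3 = 204 / 0.9 = 226.7 N/mm
Mean = (118.9 + 313.3 + 226.7) / 3 = 219.6 N/mm


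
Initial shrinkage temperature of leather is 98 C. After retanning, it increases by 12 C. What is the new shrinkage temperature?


110 C

New Ts = 98 + 12 = 110 C


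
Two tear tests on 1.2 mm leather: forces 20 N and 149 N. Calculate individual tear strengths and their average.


Tear 1 = 20 / 1.2 = 16.7 N/mm
Tear 2 = 149 / 1.2 = 124.2 N/mm
Average = (16.7 + 124.2) / 2 = 70.5 N/mm


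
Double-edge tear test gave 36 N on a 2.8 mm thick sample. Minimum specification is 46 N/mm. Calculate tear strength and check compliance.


Tear strength = 12.9 N/mm
Compliant: No


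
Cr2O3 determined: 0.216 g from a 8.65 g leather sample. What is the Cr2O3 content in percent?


Cr2O3% = 0.216 / 8.65 x 100
Cr2O3% = 2.50%


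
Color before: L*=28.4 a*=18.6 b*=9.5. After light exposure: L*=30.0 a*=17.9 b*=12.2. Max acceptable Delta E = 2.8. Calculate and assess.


dL = 1.6, da = -0.7, db = 2.7
dE = sqrt((1.6)^2 + (-0.7)^2 + (2.7)^2) = 3.22
Max = 2.8
Passes: No


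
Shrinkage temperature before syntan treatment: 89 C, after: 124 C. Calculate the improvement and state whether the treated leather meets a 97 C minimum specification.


Improvement = 124 - 89 = 35 C
Spec check: 124 C >= 97 C? Yes


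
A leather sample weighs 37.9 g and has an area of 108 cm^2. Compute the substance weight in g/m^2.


3509.3 g/m^2

Substance weight = mass / area x 10000
SW = 37.9 / 108 x 10000
SW = 3509.3 g/m^2


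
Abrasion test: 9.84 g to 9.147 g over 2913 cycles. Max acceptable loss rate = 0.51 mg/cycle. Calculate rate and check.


Rate = 0.238 mg/cycle
Passes: Yes

Loss = 9.84 - 9.147 = 0.693 g
Rate = 0.693 g / 2913 cycles x 1000 = 0.238 mg/cycle
Max = 0.51 mg/cycle
Passes: Yes


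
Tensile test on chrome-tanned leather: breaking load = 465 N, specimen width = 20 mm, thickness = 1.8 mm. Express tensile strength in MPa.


12.92 MPa

Cross-section = 20 x 1.8 = 36.0 mm^2
TS = 465 / 36.0 = 12.92 MPa
(1 N/mm^2 = 1 MPa)


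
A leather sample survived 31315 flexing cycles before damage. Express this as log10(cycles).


log10(31315) = 4.50


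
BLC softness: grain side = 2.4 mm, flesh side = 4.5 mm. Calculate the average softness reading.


3.45 mm


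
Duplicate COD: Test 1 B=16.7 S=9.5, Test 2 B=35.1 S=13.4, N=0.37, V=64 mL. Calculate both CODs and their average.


COD1 = (16.7 - 9.5) x 0.37 x 8000 / 64 = 333.0 mg/L
COD2 = (35.1 - 13.4) x 0.37 x 8000 / 64 = 1003.6 mg/L
Average = (333.0 + 1003.6) / 2 = 668.3 mg/L


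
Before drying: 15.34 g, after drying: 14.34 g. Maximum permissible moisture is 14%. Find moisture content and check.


MC = (15.34 - 14.34) / 15.34 x 100 = 6.5%
Maximum: 14%
Acceptable: Yes


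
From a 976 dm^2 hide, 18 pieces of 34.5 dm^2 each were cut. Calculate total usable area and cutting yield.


Usable area = 621.0 dm^2
Yield = 63.6%

Total usable = 18 x 34.5 = 621.0 dm^2
Yield = 621.0 / 976 x 100 = 63.6%


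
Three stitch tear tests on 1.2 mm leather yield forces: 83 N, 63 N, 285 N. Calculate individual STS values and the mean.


STS1 = 69.2 N/mm
STS2 = 52.5 N/mm
STS3 = 237.5 N/mm
Mean = 119.7 N/mm

STS1 = 83 / 1.2 = 69.2 N/mm
STS2 = 63 / 1.2 = 52.5 N/mm
STS3 = 285 / 1.2 = 237.5 N/mm
Mean = (69.2 + 52.5 + 237.5) / 3 = 119.7 N/mm


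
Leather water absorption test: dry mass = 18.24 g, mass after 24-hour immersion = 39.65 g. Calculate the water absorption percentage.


117.4%

Water absorbed = 39.65 - 18.24 = 21.41 g
WA% = 21.41 / 18.24 x 100 = 117.4%


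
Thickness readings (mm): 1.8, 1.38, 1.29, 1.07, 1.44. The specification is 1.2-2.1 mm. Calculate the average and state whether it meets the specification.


Sum = 6.98
Average = 6.98 / 5 = 1.40 mm
Specification range: 1.2 to 2.1 mm
Within spec: Yes


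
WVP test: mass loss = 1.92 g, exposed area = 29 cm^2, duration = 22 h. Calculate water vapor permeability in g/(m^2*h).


WVP = mass_loss / (area x time) x 10000
WVP = 1.92 / (29 x 22) x 10000
WVP = 1.92 / 638 x 10000 = 30.09 g/(m^2*h)


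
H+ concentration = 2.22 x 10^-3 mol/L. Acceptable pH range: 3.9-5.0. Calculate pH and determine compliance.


pH = 2.65
Compliant: No

pH = -log10(2.22 x 10^-3) = 2.65
Range: 3.9 to 5.0
Compliant: No


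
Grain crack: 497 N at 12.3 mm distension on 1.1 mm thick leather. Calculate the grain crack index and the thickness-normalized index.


Crack index = 497 / 12.3 = 40.4 N/mm
Normalized = 40.4 / 1.1 = 36.7 N/mm per mm


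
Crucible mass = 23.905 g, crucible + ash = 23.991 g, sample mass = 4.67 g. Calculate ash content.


Ash mass = 23.991 - 23.905 = 0.086 g
Ash% = 0.086 / 4.67 x 100 = 1.84%


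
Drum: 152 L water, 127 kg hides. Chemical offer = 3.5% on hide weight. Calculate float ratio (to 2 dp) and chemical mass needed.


Float ratio = 152 / 127 = 1.20
Chemical = 127 x 3.5 / 100 = 4.445 kg


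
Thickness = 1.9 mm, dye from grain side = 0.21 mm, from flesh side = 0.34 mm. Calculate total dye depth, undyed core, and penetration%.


Total dyed = 0.55 mm
Undyed core = 1.35 mm
Penetration = 28.9%


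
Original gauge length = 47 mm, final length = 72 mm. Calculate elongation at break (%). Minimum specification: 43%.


Elongation = 53.2%
Meets spec: Yes

Extension = 72 - 47 = 25 mm
Elongation = 25 / 47 x 100 = 53.2%
Minimum required: 43%
Meets specification: Yes


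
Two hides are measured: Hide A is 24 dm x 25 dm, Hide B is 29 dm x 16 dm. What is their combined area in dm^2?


Hide A area = 24 x 25 = 600 dm^2
Hide B area = 29 x 16 = 464 dm^2
Total = 600 + 464 = 1064 dm^2


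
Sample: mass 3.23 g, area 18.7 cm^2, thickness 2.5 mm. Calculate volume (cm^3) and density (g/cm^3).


Thickness in cm = 2.5 / 10 = 0.25 cm
Volume = 18.7 x 0.25 = 4.675 cm^3
Density = 3.23 / 4.675 = 0.691 g/cm^3


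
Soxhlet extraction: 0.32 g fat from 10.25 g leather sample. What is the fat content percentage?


Fat content = 0.32 / 10.25 x 100
Fat = 3.1%


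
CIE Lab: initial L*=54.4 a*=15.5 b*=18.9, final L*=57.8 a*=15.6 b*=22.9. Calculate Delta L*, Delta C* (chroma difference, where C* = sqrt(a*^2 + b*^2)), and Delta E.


Delta L* = 57.8 - 54.4 = 3.4
C1* = sqrt((15.5)^2 + (18.9)^2) = 24.443
C2* = sqrt((15.6)^2 + (22.9)^2) = 27.709
Delta C* = 27.709 - 24.443 = 3.27
Delta E = sqrt((3.4)^2 + (0.1)^2 + (4.0)^2) = 5.25


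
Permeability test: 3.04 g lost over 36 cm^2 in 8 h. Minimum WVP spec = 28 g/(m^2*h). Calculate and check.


WVP = 105.56 g/(m^2*h)
Meets specification: Yes


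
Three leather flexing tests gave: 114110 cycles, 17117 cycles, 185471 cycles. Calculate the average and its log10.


Average = 105566 cycles
log10 = 5.02


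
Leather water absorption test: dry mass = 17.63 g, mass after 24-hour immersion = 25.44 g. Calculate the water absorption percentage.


Water absorbed = 25.44 - 17.63 = 7.81 g
WA% = 7.81 / 17.63 x 100 = 44.3%


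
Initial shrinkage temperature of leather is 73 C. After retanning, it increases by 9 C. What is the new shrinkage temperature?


82 C


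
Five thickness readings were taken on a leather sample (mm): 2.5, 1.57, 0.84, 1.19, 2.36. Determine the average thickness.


1.69 mm

Sum = 2.5 + 1.57 + 0.84 + 1.19 + 2.36 = 8.46
Average = 8.46 / 5 = 1.69 mm


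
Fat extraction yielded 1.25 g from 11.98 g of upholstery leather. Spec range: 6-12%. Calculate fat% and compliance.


Fat content = 10.4%
Compliant: Yes


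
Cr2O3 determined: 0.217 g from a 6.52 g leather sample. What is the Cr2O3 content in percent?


Cr2O3% = 0.217 / 6.52 x 100
Cr2O3% = 3.33%


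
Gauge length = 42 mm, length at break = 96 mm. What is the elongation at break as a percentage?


Extension = 96 - 42 = 54 mm
Elongation = 54 / 42 x 100 = 128.6%


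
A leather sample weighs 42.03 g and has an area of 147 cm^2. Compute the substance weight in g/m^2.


2859.2 g/m^2


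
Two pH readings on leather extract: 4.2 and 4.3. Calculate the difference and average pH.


Difference = |4.2 - 4.3| = 0.1
Average = (4.2 + 4.3) / 2 = 4.25


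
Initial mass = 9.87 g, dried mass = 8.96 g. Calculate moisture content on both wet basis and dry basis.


Wet basis = 9.2%
Dry basis = 10.2%

Moisture lost = 9.87 - 8.96 = 0.91 g
Wet basis MC = 0.91 / 9.87 x 100 = 9.2%
Dry basis MC = 0.91 / 8.96 x 100 = 10.2%


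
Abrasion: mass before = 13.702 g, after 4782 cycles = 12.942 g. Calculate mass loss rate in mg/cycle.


Mass loss = 13.702 - 12.942 = 0.760 g
Rate = 0.760 / 4782 x 1000 = 0.159 mg/cycle


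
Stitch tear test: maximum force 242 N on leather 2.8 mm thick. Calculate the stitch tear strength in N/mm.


86.4 N/mm


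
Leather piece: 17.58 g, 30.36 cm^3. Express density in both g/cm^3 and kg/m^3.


Density = 17.58 / 30.36 = 0.579 g/cm^3
Convert: 0.579 x 1000 = 579 kg/m^3


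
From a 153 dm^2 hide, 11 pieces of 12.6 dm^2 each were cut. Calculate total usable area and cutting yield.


Usable area = 138.6 dm^2
Yield = 90.6%

Total usable = 11 x 12.6 = 138.6 dm^2
Yield = 138.6 / 153 x 100 = 90.6%


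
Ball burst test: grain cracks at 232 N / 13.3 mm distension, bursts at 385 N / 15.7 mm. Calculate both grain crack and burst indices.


Crack index = 17.4 N/mm
Burst index = 24.5 N/mm

Crack index = 232 / 13.3 = 17.4 N/mm
Burst index = 385 / 15.7 = 24.5 N/mm


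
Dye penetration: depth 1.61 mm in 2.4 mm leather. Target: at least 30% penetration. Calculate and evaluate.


Penetration = 67.1%
Meets target: Yes

Penetration = 1.61 / 2.4 x 100 = 67.1%
Target: 30%
Meets target: Yes


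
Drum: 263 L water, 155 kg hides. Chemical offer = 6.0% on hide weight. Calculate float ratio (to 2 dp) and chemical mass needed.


Float ratio = 263 / 155 = 1.70
Chemical = 155 x 6.0 / 100 = 9.3 kg


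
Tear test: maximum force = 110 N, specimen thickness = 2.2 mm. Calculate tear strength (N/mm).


50.0 N/mm


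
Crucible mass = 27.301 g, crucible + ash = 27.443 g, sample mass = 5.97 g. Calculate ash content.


Ash mass = 27.443 - 27.301 = 0.142 g
Ash% = 0.142 / 5.97 x 100 = 2.38%


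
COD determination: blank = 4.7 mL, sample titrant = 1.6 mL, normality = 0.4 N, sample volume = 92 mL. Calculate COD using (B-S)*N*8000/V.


COD = (4.7 - 1.6) x 0.4 x 8000 / 92
COD = 3.1 x 0.4 x 8000 / 92
COD = 107.8 mg/L


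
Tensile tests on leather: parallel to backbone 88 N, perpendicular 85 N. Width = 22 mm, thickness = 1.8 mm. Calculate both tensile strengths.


Parallel = 2.22 N/mm^2
Perpendicular = 2.15 N/mm^2

Area = 22 x 1.8 = 39.6 mm^2
TS (parallel) = 88 / 39.6 = 2.22 N/mm^2
TS (perpendicular) = 85 / 39.6 = 2.15 N/mm^2


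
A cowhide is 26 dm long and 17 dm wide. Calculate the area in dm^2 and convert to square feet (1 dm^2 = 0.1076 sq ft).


Area = 26 x 17 = 442 dm^2
Conversion: 442 x 0.1076 = 47.56 sq ft


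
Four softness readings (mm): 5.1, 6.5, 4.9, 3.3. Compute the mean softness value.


Sum = 5.1 + 6.5 + 4.9 + 3.3
Mean = 19.8 / 4 = 4.95 mm


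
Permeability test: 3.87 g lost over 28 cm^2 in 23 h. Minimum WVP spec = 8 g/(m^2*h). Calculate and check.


WVP = 60.09 g/(m^2*h)
Meets specification: Yes

WVP = 3.87 / (28 x 23) x 10000 = 60.09 g/(m^2*h)
Minimum: 8 g/(m^2*h)
Meets spec: Yes


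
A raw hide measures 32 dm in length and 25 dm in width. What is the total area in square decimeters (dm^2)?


Area = length x width
Area = 32 x 25 = 800 dm^2


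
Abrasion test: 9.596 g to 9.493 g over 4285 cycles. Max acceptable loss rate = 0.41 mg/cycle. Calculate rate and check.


Loss = 9.596 - 9.493 = 0.103 g
Rate = 0.103 g / 4285 cycles x 1000 = 0.024 mg/cycle
Max = 0.41 mg/cycle
Passes: Yes


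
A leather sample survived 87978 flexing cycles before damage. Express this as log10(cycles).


4.94

log10(87978) = 4.94


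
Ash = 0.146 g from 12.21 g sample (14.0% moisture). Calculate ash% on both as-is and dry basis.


As-is ash% = 0.146 / 12.21 x 100 = 1.20%
Dry mass = 12.21 x (100 - 14.0) / 100 = 10.5006 g
Dry-basis ash% = 0.146 / 10.5006 x 100 = 1.39%


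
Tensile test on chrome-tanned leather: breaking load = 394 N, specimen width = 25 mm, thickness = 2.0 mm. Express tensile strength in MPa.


Cross-section = 25 x 2.0 = 50.0 mm^2
TS = 394 / 50.0 = 7.88 MPa
(1 N/mm^2 = 1 MPa)


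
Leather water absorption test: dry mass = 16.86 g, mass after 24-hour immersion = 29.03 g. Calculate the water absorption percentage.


72.2%

Water absorbed = 29.03 - 16.86 = 12.17 g
WA% = 12.17 / 16.86 x 100 = 72.2%


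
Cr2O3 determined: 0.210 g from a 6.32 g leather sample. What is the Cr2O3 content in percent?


Cr2O3% = 0.210 / 6.32 x 100
Cr2O3% = 3.32%


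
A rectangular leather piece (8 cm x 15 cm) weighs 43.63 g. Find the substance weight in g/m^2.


3635.8 g/m^2


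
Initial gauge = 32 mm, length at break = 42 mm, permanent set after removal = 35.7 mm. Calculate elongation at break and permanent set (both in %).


Elongation at break = 31.3%
Permanent set = 11.6%


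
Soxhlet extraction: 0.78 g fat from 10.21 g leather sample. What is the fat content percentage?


Fat content = 0.78 / 10.21 x 100
Fat = 7.6%


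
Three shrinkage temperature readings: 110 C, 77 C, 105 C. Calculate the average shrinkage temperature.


97.3 C

Average = (110 + 77 + 105) / 3
Average = 292 / 3 = 97.3 C


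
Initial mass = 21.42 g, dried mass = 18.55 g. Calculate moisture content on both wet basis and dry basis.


Wet basis = 13.4%
Dry basis = 15.5%


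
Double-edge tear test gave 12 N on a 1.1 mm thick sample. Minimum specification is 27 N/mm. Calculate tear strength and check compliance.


Tear strength = 12 / 1.1 = 10.9 N/mm
Required minimum = 27 N/mm
Compliant: No


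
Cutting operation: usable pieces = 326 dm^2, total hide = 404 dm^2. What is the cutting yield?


Yield = usable / total x 100
Yield = 326 / 404 x 100 = 80.7%


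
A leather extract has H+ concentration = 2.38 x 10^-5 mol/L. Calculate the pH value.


pH = -log10[H+]
pH = -log10(2.38 x 10^-5) = 4.62


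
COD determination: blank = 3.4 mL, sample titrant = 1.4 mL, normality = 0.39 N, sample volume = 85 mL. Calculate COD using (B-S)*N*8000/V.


COD = (3.4 - 1.4) x 0.39 x 8000 / 85
COD = 2.0 x 0.39 x 8000 / 85
COD = 73.4 mg/L


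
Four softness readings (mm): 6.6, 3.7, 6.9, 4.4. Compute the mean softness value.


Sum = 6.6 + 3.7 + 6.9 + 4.4
Mean = 21.6 / 4 = 5.40 mm


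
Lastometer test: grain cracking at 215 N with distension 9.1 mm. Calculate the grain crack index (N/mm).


Grain crack index = force / distension
Index = 215 / 9.1 = 23.6 N/mm


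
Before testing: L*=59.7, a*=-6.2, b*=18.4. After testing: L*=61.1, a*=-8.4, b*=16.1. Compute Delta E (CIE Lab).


Delta E = 3.48

dL = 61.1 - 59.7 = 1.4
da = -8.4 - (-6.2) = -2.2
db = 16.1 - 18.4 = -2.3
dE = sqrt((1.4)^2 + (-2.2)^2 + (-2.3)^2) = 3.48


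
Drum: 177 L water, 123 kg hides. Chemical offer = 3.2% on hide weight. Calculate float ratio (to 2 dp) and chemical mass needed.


Float ratio = 177 / 123 = 1.44
Chemical = 123 x 3.2 / 100 = 3.936 kg


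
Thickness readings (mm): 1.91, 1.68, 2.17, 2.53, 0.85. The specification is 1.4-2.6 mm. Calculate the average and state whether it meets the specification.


Sum = 9.14
Average = 9.14 / 5 = 1.83 mm
Specification range: 1.4 to 2.6 mm
Within spec: Yes


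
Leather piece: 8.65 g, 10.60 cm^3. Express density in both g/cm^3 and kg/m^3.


0.816 g/cm^3
816 kg/m^3


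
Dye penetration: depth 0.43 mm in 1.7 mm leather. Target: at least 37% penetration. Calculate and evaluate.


Penetration = 25.3%
Meets target: No


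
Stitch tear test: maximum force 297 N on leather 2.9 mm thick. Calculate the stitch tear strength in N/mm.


102.4 N/mm

Stitch tear strength = force / thickness
STS = 297 / 2.9 = 102.4 N/mm


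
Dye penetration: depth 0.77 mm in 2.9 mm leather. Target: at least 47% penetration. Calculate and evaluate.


Penetration = 26.6%
Meets target: No


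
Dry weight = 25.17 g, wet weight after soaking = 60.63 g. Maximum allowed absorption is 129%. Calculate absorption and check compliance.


WA = (60.63 - 25.17) / 25.17 x 100 = 140.9%
Maximum allowed: 129%
Compliant: No


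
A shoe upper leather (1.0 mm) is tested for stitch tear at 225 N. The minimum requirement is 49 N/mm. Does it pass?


STS = 225 / 1.0 = 225.0 N/mm
Minimum required: 49 N/mm
Passes: Yes


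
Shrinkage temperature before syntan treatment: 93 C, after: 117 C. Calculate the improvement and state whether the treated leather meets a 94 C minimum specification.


Improvement = 117 - 93 = 24 C
Spec check: 117 C >= 94 C? Yes


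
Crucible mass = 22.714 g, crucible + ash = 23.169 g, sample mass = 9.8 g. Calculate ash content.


Ash mass = 0.455 g
Ash content = 4.64%


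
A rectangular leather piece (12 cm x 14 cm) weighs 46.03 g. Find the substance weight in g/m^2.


2739.9 g/m^2

Area = 12 x 14 = 168 cm^2
SW = 46.03 / 168 x 10000 = 2739.9 g/m^2


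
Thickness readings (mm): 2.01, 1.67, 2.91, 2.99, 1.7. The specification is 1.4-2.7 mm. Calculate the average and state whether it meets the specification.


Average = 2.26 mm
Within specification: Yes


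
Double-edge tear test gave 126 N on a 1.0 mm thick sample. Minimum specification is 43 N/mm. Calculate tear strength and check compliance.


Tear strength = 126.0 N/mm
Compliant: Yes


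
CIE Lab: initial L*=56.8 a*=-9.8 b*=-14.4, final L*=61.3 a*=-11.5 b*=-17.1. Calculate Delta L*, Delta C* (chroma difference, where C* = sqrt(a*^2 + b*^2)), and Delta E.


Delta L* = 61.3 - 56.8 = 4.5
C1* = sqrt((-9.8)^2 + (-14.4)^2) = 17.418
C2* = sqrt((-11.5)^2 + (-17.1)^2) = 20.607
Delta C* = 20.607 - 17.418 = 3.19
Delta E = sqrt((4.5)^2 + (-1.7)^2 + (-2.7)^2) = 5.52


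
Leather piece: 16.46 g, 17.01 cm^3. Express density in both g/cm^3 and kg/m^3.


0.968 g/cm^3
968 kg/m^3

Density = 16.46 / 17.01 = 0.968 g/cm^3
Convert: 0.968 x 1000 = 968 kg/m^3


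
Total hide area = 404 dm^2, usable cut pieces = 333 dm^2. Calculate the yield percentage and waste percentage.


Yield = 82.4%
Waste = 17.6%


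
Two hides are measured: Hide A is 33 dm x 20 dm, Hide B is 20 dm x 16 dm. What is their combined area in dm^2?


980 dm^2

Hide A area = 33 x 20 = 660 dm^2
Hide B area = 20 x 16 = 320 dm^2
Total = 660 + 320 = 980 dm^2


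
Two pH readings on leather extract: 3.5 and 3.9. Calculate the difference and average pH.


Difference = 0.4
Average pH = 3.70


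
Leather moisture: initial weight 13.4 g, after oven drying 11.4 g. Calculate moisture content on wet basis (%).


14.9%


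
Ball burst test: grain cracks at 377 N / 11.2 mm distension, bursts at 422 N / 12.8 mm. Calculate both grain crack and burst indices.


Crack index = 33.7 N/mm
Burst index = 33.0 N/mm

Crack index = 377 / 11.2 = 33.7 N/mm
Burst index = 422 / 12.8 = 33.0 N/mm


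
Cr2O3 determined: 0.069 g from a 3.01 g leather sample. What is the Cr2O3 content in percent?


Cr2O3% = 0.069 / 3.01 x 100
Cr2O3% = 2.29%


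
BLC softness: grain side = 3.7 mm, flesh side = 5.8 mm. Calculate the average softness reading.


Average = (3.7 + 5.8) / 2
Average = 4.75 mm


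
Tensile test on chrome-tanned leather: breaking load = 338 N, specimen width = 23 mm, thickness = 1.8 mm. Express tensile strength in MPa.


Cross-section = 23 x 1.8 = 41.4 mm^2
TS = 338 / 41.4 = 8.16 MPa
(1 N/mm^2 = 1 MPa)


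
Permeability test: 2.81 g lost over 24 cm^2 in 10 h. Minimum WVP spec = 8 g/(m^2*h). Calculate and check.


WVP = 2.81 / (24 x 10) x 10000 = 117.08 g/(m^2*h)
Minimum: 8 g/(m^2*h)
Meets spec: Yes


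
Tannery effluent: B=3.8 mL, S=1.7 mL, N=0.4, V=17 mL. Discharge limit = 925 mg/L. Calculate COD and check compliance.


COD = 395.3 mg/L
Compliant: Yes

COD = (3.8 - 1.7) x 0.4 x 8000 / 17 = 395.3 mg/L
Limit: 925 mg/L
Compliant: Yes


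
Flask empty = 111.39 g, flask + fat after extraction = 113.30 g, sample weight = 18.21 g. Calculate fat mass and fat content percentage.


Fat mass = 1.91 g
Fat content = 10.5%

Fat mass = 113.30 - 111.39 = 1.91 g
Fat% = 1.91 / 18.21 x 100 = 10.5%


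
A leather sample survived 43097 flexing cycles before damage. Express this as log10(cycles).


4.63


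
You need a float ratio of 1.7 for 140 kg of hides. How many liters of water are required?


Water = hide weight x target ratio
Water = 140 x 1.7 = 238.0 L


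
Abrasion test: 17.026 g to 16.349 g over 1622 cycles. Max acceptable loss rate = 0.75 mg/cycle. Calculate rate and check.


Rate = 0.417 mg/cycle
Passes: Yes

Loss = 17.026 - 16.349 = 0.677 g
Rate = 0.677 g / 1622 cycles x 1000 = 0.417 mg/cycle
Max = 0.75 mg/cycle
Passes: Yes


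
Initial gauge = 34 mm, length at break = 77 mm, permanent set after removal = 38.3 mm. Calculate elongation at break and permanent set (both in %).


Elongation at break = 126.5%
Permanent set = 12.6%


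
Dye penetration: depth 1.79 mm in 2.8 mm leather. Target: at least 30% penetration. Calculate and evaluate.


Penetration = 63.9%
Meets target: Yes

Penetration = 1.79 / 2.8 x 100 = 63.9%
Target: 30%
Meets target: Yes


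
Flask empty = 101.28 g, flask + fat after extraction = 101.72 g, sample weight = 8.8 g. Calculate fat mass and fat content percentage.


Fat mass = 0.44 g
Fat content = 5.0%

Fat mass = 101.72 - 101.28 = 0.44 g
Fat% = 0.44 / 8.8 x 100 = 5.0%


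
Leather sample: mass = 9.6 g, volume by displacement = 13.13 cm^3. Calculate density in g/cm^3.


Density = mass / volume
Density = 9.6 / 13.13 = 0.731 g/cm^3


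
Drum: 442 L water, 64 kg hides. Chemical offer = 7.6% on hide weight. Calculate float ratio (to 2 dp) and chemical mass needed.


Float ratio = 442 / 64 = 6.91
Chemical = 64 x 7.6 / 100 = 4.864 kg


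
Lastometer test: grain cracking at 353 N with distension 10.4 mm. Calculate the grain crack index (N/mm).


Grain crack index = force / distension
Index = 353 / 10.4 = 33.9 N/mm


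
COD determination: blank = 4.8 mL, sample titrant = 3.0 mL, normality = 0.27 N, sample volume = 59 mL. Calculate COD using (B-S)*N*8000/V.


65.9 mg/L

COD = (4.8 - 3.0) x 0.27 x 8000 / 59
COD = 1.8 x 0.27 x 8000 / 59
COD = 65.9 mg/L


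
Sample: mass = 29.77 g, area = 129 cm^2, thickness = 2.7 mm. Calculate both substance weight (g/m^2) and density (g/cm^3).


Substance weight = 2307.8 g/m^2
Density = 0.855 g/cm^3

SW = 29.77 / 129 x 10000 = 2307.8 g/m^2
Volume = 129 x 2.7 / 10 = 34.83 cm^3
Density = 29.77 / 34.83 = 0.855 g/cm^3


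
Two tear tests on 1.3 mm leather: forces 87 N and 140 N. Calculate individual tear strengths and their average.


Tear 1 = 66.9 N/mm
Tear 2 = 107.7 N/mm
Average = 87.3 N/mm


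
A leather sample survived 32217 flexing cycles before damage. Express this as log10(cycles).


4.51

log10(32217) = 4.51


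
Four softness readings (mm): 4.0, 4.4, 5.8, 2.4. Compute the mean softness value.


4.15 mm

Sum = 4.0 + 4.4 + 5.8 + 2.4
Mean = 16.6 / 4 = 4.15 mm


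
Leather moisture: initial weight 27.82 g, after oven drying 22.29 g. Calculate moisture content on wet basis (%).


19.9%


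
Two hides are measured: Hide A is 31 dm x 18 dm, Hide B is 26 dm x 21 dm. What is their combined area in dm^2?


Hide A area = 31 x 18 = 558 dm^2
Hide B area = 26 x 21 = 546 dm^2
Total = 558 + 546 = 1104 dm^2


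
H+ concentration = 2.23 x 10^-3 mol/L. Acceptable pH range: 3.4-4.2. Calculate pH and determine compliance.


pH = -log10(2.23 x 10^-3) = 2.65
Range: 3.4 to 4.2
Compliant: No


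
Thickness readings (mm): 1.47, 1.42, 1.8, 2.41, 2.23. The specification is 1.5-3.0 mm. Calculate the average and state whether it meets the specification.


Average = 1.87 mm
Within specification: Yes

Sum = 9.33
Average = 9.33 / 5 = 1.87 mm
Specification range: 1.5 to 3.0 mm
Within spec: Yes


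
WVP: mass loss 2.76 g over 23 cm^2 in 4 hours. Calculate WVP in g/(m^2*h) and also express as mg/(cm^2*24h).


WVP = 300.00 g/(m^2*h)
Daily rate = 720.00 mg/(cm^2*24h)


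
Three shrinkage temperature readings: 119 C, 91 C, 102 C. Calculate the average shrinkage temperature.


Average = (119 + 91 + 102) / 3
Average = 312 / 3 = 104.0 C


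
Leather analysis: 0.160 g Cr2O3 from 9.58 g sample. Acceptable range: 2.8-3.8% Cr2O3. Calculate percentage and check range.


Cr2O3% = 0.160 / 9.58 x 100 = 1.67%
Acceptable range: 2.8 to 3.8%
Within range: No


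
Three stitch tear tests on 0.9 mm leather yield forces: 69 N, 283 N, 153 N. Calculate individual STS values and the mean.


STS1 = 69 / 0.9 = 76.7 N/mm
STS2 = 283 / 0.9 = 314.4 N/mm
STS3 = 153 / 0.9 = 170.0 N/mm
Mean = (76.7 + 314.4 + 170.0) / 3 = 187.0 N/mm


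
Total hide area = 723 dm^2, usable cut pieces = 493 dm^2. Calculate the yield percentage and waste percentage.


Yield = 68.2%
Waste = 31.8%


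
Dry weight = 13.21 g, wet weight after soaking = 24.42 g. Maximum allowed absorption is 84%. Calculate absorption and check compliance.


Absorption = 84.9%
Compliant: No


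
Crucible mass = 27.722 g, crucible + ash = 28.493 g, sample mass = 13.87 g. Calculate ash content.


Ash mass = 28.493 - 27.722 = 0.771 g
Ash% = 0.771 / 13.87 x 100 = 5.56%


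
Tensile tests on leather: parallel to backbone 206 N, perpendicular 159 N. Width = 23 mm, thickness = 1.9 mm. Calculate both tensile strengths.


Area = 23 x 1.9 = 43.7 mm^2
TS (parallel) = 206 / 43.7 = 4.71 N/mm^2
TS (perpendicular) = 159 / 43.7 = 3.64 N/mm^2


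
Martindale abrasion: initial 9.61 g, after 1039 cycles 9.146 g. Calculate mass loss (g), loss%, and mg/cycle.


Mass loss = 0.464 g
Loss = 4.83%
Rate = 0.447 mg/cycle


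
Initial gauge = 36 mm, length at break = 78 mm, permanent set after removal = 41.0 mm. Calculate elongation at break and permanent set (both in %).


Elongation at break = (78 - 36) / 36 x 100 = 116.7%
Permanent set = (41.0 - 36) / 36 x 100 = 13.9%


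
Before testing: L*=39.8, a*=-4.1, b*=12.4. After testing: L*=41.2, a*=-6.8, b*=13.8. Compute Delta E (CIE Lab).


dL = 41.2 - 39.8 = 1.4
da = -6.8 - (-4.1) = -2.7
db = 13.8 - 12.4 = 1.4
dE = sqrt((1.4)^2 + (-2.7)^2 + (1.4)^2) = 3.35


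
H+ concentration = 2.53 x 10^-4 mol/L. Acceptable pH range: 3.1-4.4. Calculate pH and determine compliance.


pH = -log10(2.53 x 10^-4) = 3.60
Range: 3.1 to 4.4
Compliant: Yes


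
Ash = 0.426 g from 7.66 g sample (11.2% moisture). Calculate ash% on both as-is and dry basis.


As-is ash% = 0.426 / 7.66 x 100 = 5.56%
Dry mass = 7.66 x (100 - 11.2) / 100 = 6.80208 g
Dry-basis ash% = 0.426 / 6.80208 x 100 = 6.26%


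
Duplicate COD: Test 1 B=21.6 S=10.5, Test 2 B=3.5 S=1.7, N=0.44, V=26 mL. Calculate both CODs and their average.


COD1 = 1502.8 mg/L
COD2 = 243.7 mg/L
Average = 873.3 mg/L

COD1 = (21.6 - 10.5) x 0.44 x 8000 / 26 = 1502.8 mg/L
COD2 = (3.5 - 1.7) x 0.44 x 8000 / 26 = 243.7 mg/L
Average = (1502.8 + 243.7) / 2 = 873.3 mg/L


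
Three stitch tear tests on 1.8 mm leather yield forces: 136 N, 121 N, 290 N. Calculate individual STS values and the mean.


STS1 = 75.6 N/mm
STS2 = 67.2 N/mm
STS3 = 161.1 N/mm
Mean = 101.3 N/mm

STS1 = 136 / 1.8 = 75.6 N/mm
STS2 = 121 / 1.8 = 67.2 N/mm
STS3 = 290 / 1.8 = 161.1 N/mm
Mean = (75.6 + 67.2 + 161.1) / 3 = 101.3 N/mm


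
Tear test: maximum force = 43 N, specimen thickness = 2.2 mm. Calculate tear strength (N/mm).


19.5 N/mm

Tear strength = force / thickness
Tear = 43 / 2.2 = 19.5 N/mm


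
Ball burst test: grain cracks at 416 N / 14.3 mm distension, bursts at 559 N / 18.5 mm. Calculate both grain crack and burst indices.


Crack index = 416 / 14.3 = 29.1 N/mm
Burst index = 559 / 18.5 = 30.2 N/mm


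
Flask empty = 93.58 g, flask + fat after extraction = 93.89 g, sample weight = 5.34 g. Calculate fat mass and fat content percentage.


Fat mass = 93.89 - 93.58 = 0.31 g
Fat% = 0.31 / 5.34 x 100 = 5.8%


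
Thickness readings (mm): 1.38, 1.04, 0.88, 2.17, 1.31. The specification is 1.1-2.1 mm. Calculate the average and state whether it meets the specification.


Average = 1.36 mm
Within specification: Yes


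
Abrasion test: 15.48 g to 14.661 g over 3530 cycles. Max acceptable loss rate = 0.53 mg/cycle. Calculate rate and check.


Loss = 15.48 - 14.661 = 0.819 g
Rate = 0.819 g / 3530 cycles x 1000 = 0.232 mg/cycle
Max = 0.53 mg/cycle
Passes: Yes


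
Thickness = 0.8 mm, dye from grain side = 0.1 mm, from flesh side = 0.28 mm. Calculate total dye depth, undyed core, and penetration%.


Total dyed = 0.1 + 0.28 = 0.38 mm
Undyed core = 0.8 - 0.38 = 0.42 mm
Penetration = 0.38 / 0.8 x 100 = 47.5%


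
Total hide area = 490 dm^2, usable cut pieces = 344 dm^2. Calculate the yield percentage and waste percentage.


Yield = 344 / 490 x 100 = 70.2%
Waste = 490 - 344 = 146 dm^2
Waste% = 100 - 70.2 = 29.8%


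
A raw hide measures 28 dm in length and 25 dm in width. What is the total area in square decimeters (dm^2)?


Area = length x width
Area = 28 x 25 = 700 dm^2


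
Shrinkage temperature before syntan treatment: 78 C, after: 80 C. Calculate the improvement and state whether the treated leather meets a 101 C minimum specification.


Improvement = 2 C
Meets 101 C spec: No


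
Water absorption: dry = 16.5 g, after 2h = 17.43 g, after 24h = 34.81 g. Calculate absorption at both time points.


2h absorption = 5.6%
24h absorption = 111.0%

WA (2h) = (17.43 - 16.5) / 16.5 x 100 = 5.6%
WA (24h) = (34.81 - 16.5) / 16.5 x 100 = 111.0%


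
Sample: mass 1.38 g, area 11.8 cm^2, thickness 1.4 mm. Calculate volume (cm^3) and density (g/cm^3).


Thickness in cm = 1.4 / 10 = 0.14 cm
Volume = 11.8 x 0.14 = 1.652 cm^3
Density = 1.38 / 1.652 = 0.835 g/cm^3


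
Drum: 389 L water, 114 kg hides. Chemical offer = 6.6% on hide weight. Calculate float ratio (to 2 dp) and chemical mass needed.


Float ratio = 3.41
Chemical needed = 7.524 kg

Float ratio = 389 / 114 = 3.41
Chemical = 114 x 6.6 / 100 = 7.524 kg


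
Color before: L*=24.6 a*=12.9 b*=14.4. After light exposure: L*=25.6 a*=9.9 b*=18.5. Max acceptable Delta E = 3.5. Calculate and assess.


Delta E = 5.18
Passes: No
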